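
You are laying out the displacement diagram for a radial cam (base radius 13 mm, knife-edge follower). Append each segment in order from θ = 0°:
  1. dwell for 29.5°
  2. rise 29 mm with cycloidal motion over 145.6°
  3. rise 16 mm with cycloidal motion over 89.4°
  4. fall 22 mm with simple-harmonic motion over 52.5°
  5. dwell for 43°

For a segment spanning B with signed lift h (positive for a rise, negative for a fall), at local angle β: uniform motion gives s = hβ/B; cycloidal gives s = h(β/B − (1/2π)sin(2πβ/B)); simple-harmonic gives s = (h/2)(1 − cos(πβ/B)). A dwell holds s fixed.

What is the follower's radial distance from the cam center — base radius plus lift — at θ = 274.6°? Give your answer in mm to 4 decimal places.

seg 1 [0°–29.5°] dwell: s stays 0.0000
seg 2 [29.5°–175.1°] cycloidal, h=29: full span → s += 29 → s = 29.0000
seg 3 [175.1°–264.5°] cycloidal, h=16: full span → s += 16 → s = 45.0000
seg 4 [264.5°–317°] simple-harmonic, h=-22: θ=274.6° here. β=10.1, B=52.5. -22/2·(1 − cos(π·0.1924)) = -1.9486 → s = 43.0514
radial distance = base radius + s = 13 + 43.0514 = 56.0514

56.0514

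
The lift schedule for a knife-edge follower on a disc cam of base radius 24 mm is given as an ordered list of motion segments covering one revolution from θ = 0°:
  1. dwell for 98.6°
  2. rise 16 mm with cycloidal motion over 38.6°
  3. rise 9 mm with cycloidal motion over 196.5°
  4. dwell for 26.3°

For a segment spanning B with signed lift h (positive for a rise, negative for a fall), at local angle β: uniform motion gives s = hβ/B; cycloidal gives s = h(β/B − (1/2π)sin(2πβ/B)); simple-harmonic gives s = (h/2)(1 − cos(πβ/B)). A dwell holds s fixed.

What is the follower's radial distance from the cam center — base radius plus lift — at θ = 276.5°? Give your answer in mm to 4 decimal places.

seg 1 [0°–98.6°] dwell: s stays 0.0000
seg 2 [98.6°–137.2°] cycloidal, h=16: full span → s += 16 → s = 16.0000
seg 3 [137.2°–333.7°] cycloidal, h=9: θ=276.5° here. β=139.3, B=196.5. 9·(0.7089 − sin(2π·0.7089)/(2π)) = 7.7651 → s = 23.7651
radial distance = base radius + s = 24 + 23.7651 = 47.7651

47.7651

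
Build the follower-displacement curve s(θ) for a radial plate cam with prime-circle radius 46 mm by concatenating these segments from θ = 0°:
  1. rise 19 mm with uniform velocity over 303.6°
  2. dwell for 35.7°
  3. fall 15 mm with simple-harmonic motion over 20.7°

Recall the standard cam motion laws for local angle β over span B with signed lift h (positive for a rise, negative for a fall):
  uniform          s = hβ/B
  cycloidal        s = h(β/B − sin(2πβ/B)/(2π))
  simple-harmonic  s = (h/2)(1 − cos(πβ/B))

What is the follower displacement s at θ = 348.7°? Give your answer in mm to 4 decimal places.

seg 1 [0°–303.6°] uniform, h=19: full span → s += 19 → s = 19.0000
seg 2 [303.6°–339.3°] dwell: s stays 19.0000
seg 3 [339.3°–360°] simple-harmonic, h=-15: θ=348.7° here. β=9.4, B=20.7. -15/2·(1 − cos(π·0.4541)) = -6.4224 → s = 12.5776

12.5776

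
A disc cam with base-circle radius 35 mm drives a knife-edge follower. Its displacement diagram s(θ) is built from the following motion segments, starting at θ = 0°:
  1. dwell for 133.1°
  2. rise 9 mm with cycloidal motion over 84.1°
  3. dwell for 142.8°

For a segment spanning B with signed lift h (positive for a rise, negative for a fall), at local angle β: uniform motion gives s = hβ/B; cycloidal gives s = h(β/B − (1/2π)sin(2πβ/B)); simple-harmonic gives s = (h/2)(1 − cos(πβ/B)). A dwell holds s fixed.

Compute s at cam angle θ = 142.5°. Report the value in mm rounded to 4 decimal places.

seg 1 [0°–133.1°] dwell: s stays 0.0000
seg 2 [133.1°–217.2°] cycloidal, h=9: θ=142.5° here. β=9.4, B=84.1. 9·(0.1118 − sin(2π·0.1118)/(2π)) = 0.0807 → s = 0.0807

0.0807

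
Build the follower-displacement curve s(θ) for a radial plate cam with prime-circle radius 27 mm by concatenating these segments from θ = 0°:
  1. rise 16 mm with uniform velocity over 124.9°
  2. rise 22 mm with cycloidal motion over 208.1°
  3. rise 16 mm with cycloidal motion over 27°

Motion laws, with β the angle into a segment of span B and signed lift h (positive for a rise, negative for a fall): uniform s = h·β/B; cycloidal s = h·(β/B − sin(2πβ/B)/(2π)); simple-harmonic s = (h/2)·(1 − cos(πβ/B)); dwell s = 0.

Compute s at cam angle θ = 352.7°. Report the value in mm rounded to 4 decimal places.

seg 1 [0°–124.9°] uniform, h=16: full span → s += 16 → s = 16.0000
seg 2 [124.9°–333°] cycloidal, h=22: full span → s += 22 → s = 38.0000
seg 3 [333°–360°] cycloidal, h=16: θ=352.7° here. β=19.7, B=27. 16·(0.7296 − sin(2π·0.7296)/(2π)) = 14.1997 → s = 52.1997

52.1997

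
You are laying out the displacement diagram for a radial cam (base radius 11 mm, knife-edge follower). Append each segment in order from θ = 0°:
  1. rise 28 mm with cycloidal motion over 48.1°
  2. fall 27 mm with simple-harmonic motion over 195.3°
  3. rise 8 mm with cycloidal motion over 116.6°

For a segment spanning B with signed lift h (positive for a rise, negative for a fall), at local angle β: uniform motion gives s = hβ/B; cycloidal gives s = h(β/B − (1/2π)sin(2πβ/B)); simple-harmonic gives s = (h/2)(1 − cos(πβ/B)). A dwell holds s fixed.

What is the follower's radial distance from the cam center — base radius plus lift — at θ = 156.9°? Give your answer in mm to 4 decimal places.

seg 1 [0°–48.1°] cycloidal, h=28: full span → s += 28 → s = 28.0000
seg 2 [48.1°–243.4°] simple-harmonic, h=-27: θ=156.9° here. β=108.8, B=195.3. -27/2·(1 − cos(π·0.5571)) = -15.9084 → s = 12.0916
radial distance = base radius + s = 11 + 12.0916 = 23.0916

23.0916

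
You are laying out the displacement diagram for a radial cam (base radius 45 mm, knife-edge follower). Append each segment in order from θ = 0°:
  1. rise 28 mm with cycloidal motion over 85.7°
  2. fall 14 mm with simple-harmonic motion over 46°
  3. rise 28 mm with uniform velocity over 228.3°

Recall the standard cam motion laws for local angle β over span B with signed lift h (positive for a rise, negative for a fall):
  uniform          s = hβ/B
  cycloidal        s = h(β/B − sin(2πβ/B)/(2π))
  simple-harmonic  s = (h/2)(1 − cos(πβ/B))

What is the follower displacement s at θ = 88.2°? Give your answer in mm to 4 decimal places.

seg 1 [0°–85.7°] cycloidal, h=28: full span → s += 28 → s = 28.0000
seg 2 [85.7°–131.7°] simple-harmonic, h=-14: θ=88.2° here. β=2.5, B=46. -14/2·(1 − cos(π·0.0543)) = -0.1018 → s = 27.8982

27.8982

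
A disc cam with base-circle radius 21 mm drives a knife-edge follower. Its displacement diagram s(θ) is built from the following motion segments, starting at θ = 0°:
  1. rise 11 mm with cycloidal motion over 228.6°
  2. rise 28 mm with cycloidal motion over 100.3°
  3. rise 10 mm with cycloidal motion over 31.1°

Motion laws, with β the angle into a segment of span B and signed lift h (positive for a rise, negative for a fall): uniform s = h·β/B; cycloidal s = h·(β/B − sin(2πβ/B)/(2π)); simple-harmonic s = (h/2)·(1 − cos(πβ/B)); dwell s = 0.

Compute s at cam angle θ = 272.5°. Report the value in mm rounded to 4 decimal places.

seg 1 [0°–228.6°] cycloidal, h=11: full span → s += 11 → s = 11.0000
seg 2 [228.6°–328.9°] cycloidal, h=28: θ=272.5° here. β=43.9, B=100.3. 28·(0.4377 − sin(2π·0.4377)/(2π)) = 10.5547 → s = 21.5547

21.5547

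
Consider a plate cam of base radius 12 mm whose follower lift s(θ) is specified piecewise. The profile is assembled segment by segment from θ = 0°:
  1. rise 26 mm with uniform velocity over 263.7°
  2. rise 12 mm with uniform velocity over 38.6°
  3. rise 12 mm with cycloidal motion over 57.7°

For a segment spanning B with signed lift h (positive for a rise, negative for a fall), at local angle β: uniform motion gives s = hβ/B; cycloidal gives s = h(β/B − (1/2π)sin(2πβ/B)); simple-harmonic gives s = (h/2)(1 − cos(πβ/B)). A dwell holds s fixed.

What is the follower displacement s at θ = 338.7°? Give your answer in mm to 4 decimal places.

seg 1 [0°–263.7°] uniform, h=26: full span → s += 26 → s = 26.0000
seg 2 [263.7°–302.3°] uniform, h=12: full span → s += 12 → s = 38.0000
seg 3 [302.3°–360°] cycloidal, h=12: θ=338.7° here. β=36.4, B=57.7. 12·(0.6308 − sin(2π·0.6308)/(2π)) = 8.9694 → s = 46.9694

46.9694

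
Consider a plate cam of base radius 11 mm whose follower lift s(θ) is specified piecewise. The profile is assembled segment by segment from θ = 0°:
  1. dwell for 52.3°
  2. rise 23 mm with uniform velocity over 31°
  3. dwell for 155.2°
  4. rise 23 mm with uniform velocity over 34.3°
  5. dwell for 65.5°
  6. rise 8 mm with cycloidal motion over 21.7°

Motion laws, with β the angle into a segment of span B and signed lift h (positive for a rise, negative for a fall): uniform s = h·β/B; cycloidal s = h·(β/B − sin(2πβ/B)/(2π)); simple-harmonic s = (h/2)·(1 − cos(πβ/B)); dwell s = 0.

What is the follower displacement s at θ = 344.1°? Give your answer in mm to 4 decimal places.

seg 1 [0°–52.3°] dwell: s stays 0.0000
seg 2 [52.3°–83.3°] uniform, h=23: full span → s += 23 → s = 23.0000
seg 3 [83.3°–238.5°] dwell: s stays 23.0000
seg 4 [238.5°–272.8°] uniform, h=23: full span → s += 23 → s = 46.0000
seg 5 [272.8°–338.3°] dwell: s stays 46.0000
seg 6 [338.3°–360°] cycloidal, h=8: θ=344.1° here. β=5.8, B=21.7. 8·(0.2673 − sin(2π·0.2673)/(2π)) = 0.8725 → s = 46.8725

46.8725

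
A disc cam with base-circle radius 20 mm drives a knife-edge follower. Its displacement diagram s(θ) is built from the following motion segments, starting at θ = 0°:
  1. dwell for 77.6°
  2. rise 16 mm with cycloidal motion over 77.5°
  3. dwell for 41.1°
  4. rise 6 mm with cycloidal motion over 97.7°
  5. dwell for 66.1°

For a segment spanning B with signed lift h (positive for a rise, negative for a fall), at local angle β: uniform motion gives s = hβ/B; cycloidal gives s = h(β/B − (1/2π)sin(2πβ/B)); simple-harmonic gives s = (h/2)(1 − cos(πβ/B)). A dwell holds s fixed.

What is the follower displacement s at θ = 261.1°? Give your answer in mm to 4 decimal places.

seg 1 [0°–77.6°] dwell: s stays 0.0000
seg 2 [77.6°–155.1°] cycloidal, h=16: full span → s += 16 → s = 16.0000
seg 3 [155.1°–196.2°] dwell: s stays 16.0000
seg 4 [196.2°–293.9°] cycloidal, h=6: θ=261.1° here. β=64.9, B=97.7. 6·(0.6643 − sin(2π·0.6643)/(2π)) = 4.8054 → s = 20.8054

20.8054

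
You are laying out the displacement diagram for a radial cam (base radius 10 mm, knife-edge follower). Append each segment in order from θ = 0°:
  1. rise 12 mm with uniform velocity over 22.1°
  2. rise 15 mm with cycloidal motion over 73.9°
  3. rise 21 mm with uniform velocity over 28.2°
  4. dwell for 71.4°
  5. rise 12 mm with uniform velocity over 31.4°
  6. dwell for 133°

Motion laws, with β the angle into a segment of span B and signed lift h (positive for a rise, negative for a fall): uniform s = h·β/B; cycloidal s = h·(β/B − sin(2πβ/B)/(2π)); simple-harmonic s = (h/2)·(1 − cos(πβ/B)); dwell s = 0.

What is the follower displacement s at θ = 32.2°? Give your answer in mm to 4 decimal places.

seg 1 [0°–22.1°] uniform, h=12: full span → s += 12 → s = 12.0000
seg 2 [22.1°–96°] cycloidal, h=15: θ=32.2° here. β=10.1, B=73.9. 15·(0.1367 − sin(2π·0.1367)/(2π)) = 0.2428 → s = 12.2428

12.2428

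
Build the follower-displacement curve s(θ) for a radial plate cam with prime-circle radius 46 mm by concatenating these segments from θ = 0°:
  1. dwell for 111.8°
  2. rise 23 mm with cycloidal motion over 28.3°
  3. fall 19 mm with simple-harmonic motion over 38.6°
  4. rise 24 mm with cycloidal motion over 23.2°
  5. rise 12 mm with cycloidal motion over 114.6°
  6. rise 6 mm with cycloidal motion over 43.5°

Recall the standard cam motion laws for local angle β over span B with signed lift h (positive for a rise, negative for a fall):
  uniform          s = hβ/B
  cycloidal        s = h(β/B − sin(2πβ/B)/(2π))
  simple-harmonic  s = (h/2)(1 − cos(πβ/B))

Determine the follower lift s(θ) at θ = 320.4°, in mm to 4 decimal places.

seg 1 [0°–111.8°] dwell: s stays 0.0000
seg 2 [111.8°–140.1°] cycloidal, h=23: full span → s += 23 → s = 23.0000
seg 3 [140.1°–178.7°] simple-harmonic, h=-19: full span → s += -19 → s = 4.0000
seg 4 [178.7°–201.9°] cycloidal, h=24: full span → s += 24 → s = 28.0000
seg 5 [201.9°–316.5°] cycloidal, h=12: full span → s += 12 → s = 40.0000
seg 6 [316.5°–360°] cycloidal, h=6: θ=320.4° here. β=3.9, B=43.5. 6·(0.0897 − sin(2π·0.0897)/(2π)) = 0.0280 → s = 40.0280

40.0280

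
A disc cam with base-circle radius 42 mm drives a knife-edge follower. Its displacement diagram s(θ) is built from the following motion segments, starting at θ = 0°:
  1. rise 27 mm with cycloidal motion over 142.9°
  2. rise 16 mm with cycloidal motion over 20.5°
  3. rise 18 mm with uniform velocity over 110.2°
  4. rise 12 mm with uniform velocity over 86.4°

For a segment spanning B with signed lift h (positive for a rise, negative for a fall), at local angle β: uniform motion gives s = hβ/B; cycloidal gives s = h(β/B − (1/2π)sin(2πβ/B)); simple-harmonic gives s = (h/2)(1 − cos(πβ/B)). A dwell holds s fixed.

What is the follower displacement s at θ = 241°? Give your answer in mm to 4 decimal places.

seg 1 [0°–142.9°] cycloidal, h=27: full span → s += 27 → s = 27.0000
seg 2 [142.9°–163.4°] cycloidal, h=16: full span → s += 16 → s = 43.0000
seg 3 [163.4°–273.6°] uniform, h=18: θ=241° here. β=77.6, B=110.2. 18·77.6/110.2 = 12.6751 → s = 55.6751

55.6751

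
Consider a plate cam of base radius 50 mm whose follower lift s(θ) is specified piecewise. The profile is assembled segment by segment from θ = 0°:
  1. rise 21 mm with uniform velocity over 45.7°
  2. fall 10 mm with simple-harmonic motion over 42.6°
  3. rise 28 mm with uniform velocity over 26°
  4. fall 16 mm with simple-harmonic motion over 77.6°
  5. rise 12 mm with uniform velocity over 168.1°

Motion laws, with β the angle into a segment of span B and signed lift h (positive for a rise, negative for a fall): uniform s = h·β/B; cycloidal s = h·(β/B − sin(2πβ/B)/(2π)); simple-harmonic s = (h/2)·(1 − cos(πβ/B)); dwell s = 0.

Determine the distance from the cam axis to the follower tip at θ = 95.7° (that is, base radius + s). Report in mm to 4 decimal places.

seg 1 [0°–45.7°] uniform, h=21: full span → s += 21 → s = 21.0000
seg 2 [45.7°–88.3°] simple-harmonic, h=-10: full span → s += -10 → s = 11.0000
seg 3 [88.3°–114.3°] uniform, h=28: θ=95.7° here. β=7.4, B=26. 28·7.4/26 = 7.9692 → s = 18.9692
radial distance = base radius + s = 50 + 18.9692 = 68.9692

68.9692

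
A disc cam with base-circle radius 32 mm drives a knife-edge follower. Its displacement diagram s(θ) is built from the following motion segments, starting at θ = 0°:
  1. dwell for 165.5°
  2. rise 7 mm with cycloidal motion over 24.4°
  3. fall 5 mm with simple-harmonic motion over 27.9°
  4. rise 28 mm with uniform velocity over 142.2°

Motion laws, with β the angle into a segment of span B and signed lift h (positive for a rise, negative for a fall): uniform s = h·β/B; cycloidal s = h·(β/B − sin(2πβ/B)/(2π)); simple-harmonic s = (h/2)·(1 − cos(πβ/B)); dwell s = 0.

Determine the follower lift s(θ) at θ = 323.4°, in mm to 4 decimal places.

seg 1 [0°–165.5°] dwell: s stays 0.0000
seg 2 [165.5°–189.9°] cycloidal, h=7: full span → s += 7 → s = 7.0000
seg 3 [189.9°–217.8°] simple-harmonic, h=-5: full span → s += -5 → s = 2.0000
seg 4 [217.8°–360°] uniform, h=28: θ=323.4° here. β=105.6, B=142.2. 28·105.6/142.2 = 20.7932 → s = 22.7932

22.7932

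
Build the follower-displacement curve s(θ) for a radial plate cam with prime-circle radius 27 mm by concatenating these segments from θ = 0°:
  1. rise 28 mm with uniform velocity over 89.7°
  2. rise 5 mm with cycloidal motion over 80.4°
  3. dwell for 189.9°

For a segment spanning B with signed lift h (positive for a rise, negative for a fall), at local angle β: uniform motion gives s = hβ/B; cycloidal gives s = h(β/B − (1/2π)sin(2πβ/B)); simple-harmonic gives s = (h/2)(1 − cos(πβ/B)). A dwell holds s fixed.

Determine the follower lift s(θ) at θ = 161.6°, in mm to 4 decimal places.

seg 1 [0°–89.7°] uniform, h=28: full span → s += 28 → s = 28.0000
seg 2 [89.7°–170.1°] cycloidal, h=5: θ=161.6° here. β=71.9, B=80.4. 5·(0.8943 − sin(2π·0.8943)/(2π)) = 4.9620 → s = 32.9620

32.9620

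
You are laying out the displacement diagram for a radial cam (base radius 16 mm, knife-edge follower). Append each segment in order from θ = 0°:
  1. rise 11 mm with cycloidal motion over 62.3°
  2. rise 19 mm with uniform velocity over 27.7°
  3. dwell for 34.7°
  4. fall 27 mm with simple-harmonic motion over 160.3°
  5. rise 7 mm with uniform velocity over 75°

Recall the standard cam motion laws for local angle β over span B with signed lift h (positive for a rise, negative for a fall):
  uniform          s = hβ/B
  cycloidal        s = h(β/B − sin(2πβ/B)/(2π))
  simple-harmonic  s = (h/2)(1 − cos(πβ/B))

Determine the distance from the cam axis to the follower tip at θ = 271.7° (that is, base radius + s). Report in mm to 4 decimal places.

seg 1 [0°–62.3°] cycloidal, h=11: full span → s += 11 → s = 11.0000
seg 2 [62.3°–90°] uniform, h=19: full span → s += 19 → s = 30.0000
seg 3 [90°–124.7°] dwell: s stays 30.0000
seg 4 [124.7°–285°] simple-harmonic, h=-27: θ=271.7° here. β=147, B=160.3. -27/2·(1 − cos(π·0.9170)) = -26.5440 → s = 3.4560
radial distance = base radius + s = 16 + 3.4560 = 19.4560

19.4560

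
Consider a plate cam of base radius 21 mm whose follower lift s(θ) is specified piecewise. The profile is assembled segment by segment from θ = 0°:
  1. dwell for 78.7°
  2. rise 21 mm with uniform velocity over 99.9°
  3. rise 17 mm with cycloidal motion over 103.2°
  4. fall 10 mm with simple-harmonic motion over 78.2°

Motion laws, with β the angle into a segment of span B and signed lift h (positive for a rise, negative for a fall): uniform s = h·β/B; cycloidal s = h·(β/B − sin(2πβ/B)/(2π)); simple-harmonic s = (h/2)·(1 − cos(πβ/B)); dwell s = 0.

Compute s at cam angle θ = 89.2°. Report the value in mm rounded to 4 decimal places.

seg 1 [0°–78.7°] dwell: s stays 0.0000
seg 2 [78.7°–178.6°] uniform, h=21: θ=89.2° here. β=10.5, B=99.9. 21·10.5/99.9 = 2.2072 → s = 2.2072

2.2072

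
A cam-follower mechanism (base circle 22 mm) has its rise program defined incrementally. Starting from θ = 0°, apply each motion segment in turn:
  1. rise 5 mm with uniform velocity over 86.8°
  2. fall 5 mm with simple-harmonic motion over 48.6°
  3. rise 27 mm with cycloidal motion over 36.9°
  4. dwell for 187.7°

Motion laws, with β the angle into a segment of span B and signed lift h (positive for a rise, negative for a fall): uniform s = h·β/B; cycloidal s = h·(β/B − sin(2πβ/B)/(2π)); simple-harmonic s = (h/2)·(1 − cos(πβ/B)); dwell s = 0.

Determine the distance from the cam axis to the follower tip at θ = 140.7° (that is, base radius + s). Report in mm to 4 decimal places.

seg 1 [0°–86.8°] uniform, h=5: full span → s += 5 → s = 5.0000
seg 2 [86.8°–135.4°] simple-harmonic, h=-5: full span → s += -5 → s = 0.0000
seg 3 [135.4°–172.3°] cycloidal, h=27: θ=140.7° here. β=5.3, B=36.9. 27·(0.1436 − sin(2π·0.1436)/(2π)) = 0.5054 → s = 0.5054
radial distance = base radius + s = 22 + 0.5054 = 22.5054

22.5054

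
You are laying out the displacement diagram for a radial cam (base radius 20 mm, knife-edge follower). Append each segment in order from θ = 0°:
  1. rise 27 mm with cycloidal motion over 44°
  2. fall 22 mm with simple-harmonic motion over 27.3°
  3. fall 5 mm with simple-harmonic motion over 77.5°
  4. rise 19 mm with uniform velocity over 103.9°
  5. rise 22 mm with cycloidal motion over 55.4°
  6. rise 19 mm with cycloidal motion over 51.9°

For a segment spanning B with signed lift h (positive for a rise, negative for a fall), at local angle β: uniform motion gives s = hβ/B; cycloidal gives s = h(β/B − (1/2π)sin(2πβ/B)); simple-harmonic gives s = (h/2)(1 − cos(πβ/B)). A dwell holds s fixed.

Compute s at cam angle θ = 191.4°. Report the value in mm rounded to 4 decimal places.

seg 1 [0°–44°] cycloidal, h=27: full span → s += 27 → s = 27.0000
seg 2 [44°–71.3°] simple-harmonic, h=-22: full span → s += -22 → s = 5.0000
seg 3 [71.3°–148.8°] simple-harmonic, h=-5: full span → s += -5 → s = 0.0000
seg 4 [148.8°–252.7°] uniform, h=19: θ=191.4° here. β=42.6, B=103.9. 19·42.6/103.9 = 7.7902 → s = 7.7902

7.7902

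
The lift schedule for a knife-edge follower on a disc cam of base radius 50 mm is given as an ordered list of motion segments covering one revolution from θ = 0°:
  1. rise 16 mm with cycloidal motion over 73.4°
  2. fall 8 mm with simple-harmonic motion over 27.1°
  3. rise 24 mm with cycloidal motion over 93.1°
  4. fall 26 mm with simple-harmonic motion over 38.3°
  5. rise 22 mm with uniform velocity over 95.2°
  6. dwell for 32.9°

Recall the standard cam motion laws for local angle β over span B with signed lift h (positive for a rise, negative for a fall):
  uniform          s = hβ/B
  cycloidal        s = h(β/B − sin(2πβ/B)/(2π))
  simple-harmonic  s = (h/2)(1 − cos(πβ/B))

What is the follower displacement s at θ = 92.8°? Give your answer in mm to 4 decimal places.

seg 1 [0°–73.4°] cycloidal, h=16: full span → s += 16 → s = 16.0000
seg 2 [73.4°–100.5°] simple-harmonic, h=-8: θ=92.8° here. β=19.4, B=27.1. -8/2·(1 − cos(π·0.7159)) = -6.5095 → s = 9.4905

9.4905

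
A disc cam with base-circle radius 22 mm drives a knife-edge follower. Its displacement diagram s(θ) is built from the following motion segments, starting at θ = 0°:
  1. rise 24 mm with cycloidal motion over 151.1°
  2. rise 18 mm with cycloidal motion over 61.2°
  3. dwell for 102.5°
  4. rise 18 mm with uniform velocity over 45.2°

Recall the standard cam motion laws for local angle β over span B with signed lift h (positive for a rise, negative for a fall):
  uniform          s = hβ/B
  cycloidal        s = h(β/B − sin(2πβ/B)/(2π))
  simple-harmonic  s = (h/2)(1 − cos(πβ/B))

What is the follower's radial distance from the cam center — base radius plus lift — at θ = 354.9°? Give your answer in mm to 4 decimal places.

seg 1 [0°–151.1°] cycloidal, h=24: full span → s += 24 → s = 24.0000
seg 2 [151.1°–212.3°] cycloidal, h=18: full span → s += 18 → s = 42.0000
seg 3 [212.3°–314.8°] dwell: s stays 42.0000
seg 4 [314.8°–360°] uniform, h=18: θ=354.9° here. β=40.1, B=45.2. 18·40.1/45.2 = 15.9690 → s = 57.9690
radial distance = base radius + s = 22 + 57.9690 = 79.9690

79.9690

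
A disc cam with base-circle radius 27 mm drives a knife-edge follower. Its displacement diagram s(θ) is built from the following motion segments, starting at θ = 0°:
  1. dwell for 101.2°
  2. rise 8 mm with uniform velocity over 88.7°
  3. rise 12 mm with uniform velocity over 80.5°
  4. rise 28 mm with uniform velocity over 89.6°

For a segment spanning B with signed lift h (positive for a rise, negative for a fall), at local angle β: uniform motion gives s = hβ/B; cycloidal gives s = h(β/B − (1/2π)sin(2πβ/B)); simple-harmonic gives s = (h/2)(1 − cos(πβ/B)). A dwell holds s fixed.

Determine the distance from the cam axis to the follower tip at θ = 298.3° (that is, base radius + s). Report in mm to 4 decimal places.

seg 1 [0°–101.2°] dwell: s stays 0.0000
seg 2 [101.2°–189.9°] uniform, h=8: full span → s += 8 → s = 8.0000
seg 3 [189.9°–270.4°] uniform, h=12: full span → s += 12 → s = 20.0000
seg 4 [270.4°–360°] uniform, h=28: θ=298.3° here. β=27.9, B=89.6. 28·27.9/89.6 = 8.7188 → s = 28.7188
radial distance = base radius + s = 27 + 28.7188 = 55.7188

55.7188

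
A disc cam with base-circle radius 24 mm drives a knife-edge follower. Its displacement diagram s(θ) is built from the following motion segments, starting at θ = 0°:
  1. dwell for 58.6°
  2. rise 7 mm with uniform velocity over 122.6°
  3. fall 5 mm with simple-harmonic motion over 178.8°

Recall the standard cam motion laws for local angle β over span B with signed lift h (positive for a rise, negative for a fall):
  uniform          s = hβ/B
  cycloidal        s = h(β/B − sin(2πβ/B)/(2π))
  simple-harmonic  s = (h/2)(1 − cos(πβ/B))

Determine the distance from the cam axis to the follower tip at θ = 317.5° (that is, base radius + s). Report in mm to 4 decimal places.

seg 1 [0°–58.6°] dwell: s stays 0.0000
seg 2 [58.6°–181.2°] uniform, h=7: full span → s += 7 → s = 7.0000
seg 3 [181.2°–360°] simple-harmonic, h=-5: θ=317.5° here. β=136.3, B=178.8. -5/2·(1 − cos(π·0.7623)) = -4.3348 → s = 2.6652
radial distance = base radius + s = 24 + 2.6652 = 26.6652

26.6652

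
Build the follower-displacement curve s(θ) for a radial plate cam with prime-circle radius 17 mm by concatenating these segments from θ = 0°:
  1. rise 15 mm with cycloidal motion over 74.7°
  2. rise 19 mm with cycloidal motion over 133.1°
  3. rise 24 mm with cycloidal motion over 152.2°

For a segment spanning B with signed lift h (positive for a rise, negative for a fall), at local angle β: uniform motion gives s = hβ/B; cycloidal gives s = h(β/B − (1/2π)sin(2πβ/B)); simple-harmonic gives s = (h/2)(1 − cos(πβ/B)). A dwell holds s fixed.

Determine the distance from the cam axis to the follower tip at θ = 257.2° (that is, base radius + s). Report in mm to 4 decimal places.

seg 1 [0°–74.7°] cycloidal, h=15: full span → s += 15 → s = 15.0000
seg 2 [74.7°–207.8°] cycloidal, h=19: full span → s += 19 → s = 34.0000
seg 3 [207.8°–360°] cycloidal, h=24: θ=257.2° here. β=49.4, B=152.2. 24·(0.3246 − sin(2π·0.3246)/(2π)) = 4.3817 → s = 38.3817
radial distance = base radius + s = 17 + 38.3817 = 55.3817

55.3817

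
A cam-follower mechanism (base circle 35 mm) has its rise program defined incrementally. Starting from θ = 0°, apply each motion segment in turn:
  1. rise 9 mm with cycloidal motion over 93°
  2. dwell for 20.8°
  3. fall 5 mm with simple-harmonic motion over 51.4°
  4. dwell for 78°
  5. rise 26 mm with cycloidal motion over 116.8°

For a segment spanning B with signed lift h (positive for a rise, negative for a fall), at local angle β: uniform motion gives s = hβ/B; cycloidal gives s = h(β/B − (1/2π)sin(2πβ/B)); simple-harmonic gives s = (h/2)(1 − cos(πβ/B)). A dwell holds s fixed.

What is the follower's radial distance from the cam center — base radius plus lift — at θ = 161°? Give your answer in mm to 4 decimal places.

seg 1 [0°–93°] cycloidal, h=9: full span → s += 9 → s = 9.0000
seg 2 [93°–113.8°] dwell: s stays 9.0000
seg 3 [113.8°–165.2°] simple-harmonic, h=-5: θ=161° here. β=47.2, B=51.4. -5/2·(1 − cos(π·0.9183)) = -4.9181 → s = 4.0819
radial distance = base radius + s = 35 + 4.0819 = 39.0819

39.0819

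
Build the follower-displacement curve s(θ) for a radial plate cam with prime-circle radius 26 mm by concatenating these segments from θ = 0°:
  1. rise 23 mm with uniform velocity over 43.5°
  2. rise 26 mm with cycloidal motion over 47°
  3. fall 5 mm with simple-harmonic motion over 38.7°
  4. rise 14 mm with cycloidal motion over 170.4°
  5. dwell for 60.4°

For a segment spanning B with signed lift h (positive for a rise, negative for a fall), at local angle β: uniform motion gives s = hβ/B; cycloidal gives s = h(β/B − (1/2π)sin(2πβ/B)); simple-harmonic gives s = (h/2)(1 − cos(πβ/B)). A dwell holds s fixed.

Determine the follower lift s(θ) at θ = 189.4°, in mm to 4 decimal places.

seg 1 [0°–43.5°] uniform, h=23: full span → s += 23 → s = 23.0000
seg 2 [43.5°–90.5°] cycloidal, h=26: full span → s += 26 → s = 49.0000
seg 3 [90.5°–129.2°] simple-harmonic, h=-5: full span → s += -5 → s = 44.0000
seg 4 [129.2°–299.6°] cycloidal, h=14: θ=189.4° here. β=60.2, B=170.4. 14·(0.3533 − sin(2π·0.3533)/(2π)) = 3.1708 → s = 47.1708

47.1708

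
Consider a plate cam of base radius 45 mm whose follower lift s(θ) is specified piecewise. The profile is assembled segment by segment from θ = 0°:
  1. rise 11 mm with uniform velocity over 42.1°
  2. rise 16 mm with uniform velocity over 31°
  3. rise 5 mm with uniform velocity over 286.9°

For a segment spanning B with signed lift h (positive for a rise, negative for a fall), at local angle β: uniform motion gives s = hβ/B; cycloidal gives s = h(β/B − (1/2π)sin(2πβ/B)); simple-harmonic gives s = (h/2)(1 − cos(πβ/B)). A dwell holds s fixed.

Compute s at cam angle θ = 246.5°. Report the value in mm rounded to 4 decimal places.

seg 1 [0°–42.1°] uniform, h=11: full span → s += 11 → s = 11.0000
seg 2 [42.1°–73.1°] uniform, h=16: full span → s += 16 → s = 27.0000
seg 3 [73.1°–360°] uniform, h=5: θ=246.5° here. β=173.4, B=286.9. 5·173.4/286.9 = 3.0220 → s = 30.0220

30.0220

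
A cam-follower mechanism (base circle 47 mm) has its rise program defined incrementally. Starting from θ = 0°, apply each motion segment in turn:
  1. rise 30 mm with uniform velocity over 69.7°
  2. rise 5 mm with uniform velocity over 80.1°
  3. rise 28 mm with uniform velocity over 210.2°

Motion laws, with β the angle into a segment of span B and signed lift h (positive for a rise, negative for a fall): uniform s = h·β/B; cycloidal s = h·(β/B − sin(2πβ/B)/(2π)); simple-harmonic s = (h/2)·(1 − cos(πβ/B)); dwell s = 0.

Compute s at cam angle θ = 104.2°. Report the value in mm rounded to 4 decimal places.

seg 1 [0°–69.7°] uniform, h=30: full span → s += 30 → s = 30.0000
seg 2 [69.7°–149.8°] uniform, h=5: θ=104.2° here. β=34.5, B=80.1. 5·34.5/80.1 = 2.1536 → s = 32.1536

32.1536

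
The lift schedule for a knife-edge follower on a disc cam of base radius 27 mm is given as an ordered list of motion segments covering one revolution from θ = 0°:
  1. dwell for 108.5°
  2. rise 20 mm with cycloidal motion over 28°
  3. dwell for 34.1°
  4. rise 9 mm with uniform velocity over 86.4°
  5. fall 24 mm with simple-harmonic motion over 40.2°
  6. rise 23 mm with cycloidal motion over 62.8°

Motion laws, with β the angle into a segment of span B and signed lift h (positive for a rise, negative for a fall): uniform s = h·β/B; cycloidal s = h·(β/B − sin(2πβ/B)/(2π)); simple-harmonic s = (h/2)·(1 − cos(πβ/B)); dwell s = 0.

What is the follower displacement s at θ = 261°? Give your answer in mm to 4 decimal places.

seg 1 [0°–108.5°] dwell: s stays 0.0000
seg 2 [108.5°–136.5°] cycloidal, h=20: full span → s += 20 → s = 20.0000
seg 3 [136.5°–170.6°] dwell: s stays 20.0000
seg 4 [170.6°–257°] uniform, h=9: full span → s += 9 → s = 29.0000
seg 5 [257°–297.2°] simple-harmonic, h=-24: θ=261° here. β=4, B=40.2. -24/2·(1 − cos(π·0.0995)) = -0.5815 → s = 28.4185

28.4185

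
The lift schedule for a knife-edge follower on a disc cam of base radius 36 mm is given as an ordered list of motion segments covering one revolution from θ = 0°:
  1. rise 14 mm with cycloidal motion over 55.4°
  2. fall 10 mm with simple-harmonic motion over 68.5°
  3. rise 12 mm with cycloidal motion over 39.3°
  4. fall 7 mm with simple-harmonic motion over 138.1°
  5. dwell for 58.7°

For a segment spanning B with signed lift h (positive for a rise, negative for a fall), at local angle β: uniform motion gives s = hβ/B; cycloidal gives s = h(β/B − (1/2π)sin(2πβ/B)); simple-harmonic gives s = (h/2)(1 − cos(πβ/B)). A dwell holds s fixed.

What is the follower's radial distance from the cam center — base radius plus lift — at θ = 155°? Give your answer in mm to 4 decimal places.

seg 1 [0°–55.4°] cycloidal, h=14: full span → s += 14 → s = 14.0000
seg 2 [55.4°–123.9°] simple-harmonic, h=-10: full span → s += -10 → s = 4.0000
seg 3 [123.9°–163.2°] cycloidal, h=12: θ=155° here. β=31.1, B=39.3. 12·(0.7913 − sin(2π·0.7913)/(2π)) = 11.3419 → s = 15.3419
radial distance = base radius + s = 36 + 15.3419 = 51.3419

51.3419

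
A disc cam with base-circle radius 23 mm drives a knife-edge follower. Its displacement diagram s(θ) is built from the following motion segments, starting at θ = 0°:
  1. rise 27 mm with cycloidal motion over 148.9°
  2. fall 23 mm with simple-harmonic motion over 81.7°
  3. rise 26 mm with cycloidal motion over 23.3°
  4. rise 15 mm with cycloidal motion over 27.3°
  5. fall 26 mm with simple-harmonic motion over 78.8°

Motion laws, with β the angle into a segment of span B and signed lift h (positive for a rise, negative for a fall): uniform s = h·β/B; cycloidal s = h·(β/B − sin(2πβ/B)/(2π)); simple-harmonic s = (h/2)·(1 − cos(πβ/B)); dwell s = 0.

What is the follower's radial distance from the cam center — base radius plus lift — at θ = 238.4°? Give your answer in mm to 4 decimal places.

seg 1 [0°–148.9°] cycloidal, h=27: full span → s += 27 → s = 27.0000
seg 2 [148.9°–230.6°] simple-harmonic, h=-23: full span → s += -23 → s = 4.0000
seg 3 [230.6°–253.9°] cycloidal, h=26: θ=238.4° here. β=7.8, B=23.3. 26·(0.3348 − sin(2π·0.3348)/(2π)) = 5.1390 → s = 9.1390
radial distance = base radius + s = 23 + 9.1390 = 32.1390

32.1390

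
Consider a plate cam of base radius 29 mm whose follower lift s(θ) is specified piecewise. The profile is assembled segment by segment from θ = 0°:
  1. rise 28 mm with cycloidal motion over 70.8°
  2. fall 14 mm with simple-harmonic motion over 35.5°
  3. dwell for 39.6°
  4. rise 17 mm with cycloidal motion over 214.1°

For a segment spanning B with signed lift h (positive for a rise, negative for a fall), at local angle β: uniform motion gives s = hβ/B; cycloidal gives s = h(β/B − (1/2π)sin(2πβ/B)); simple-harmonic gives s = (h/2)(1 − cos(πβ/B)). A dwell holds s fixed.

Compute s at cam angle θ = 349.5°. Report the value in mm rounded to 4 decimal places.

seg 1 [0°–70.8°] cycloidal, h=28: full span → s += 28 → s = 28.0000
seg 2 [70.8°–106.3°] simple-harmonic, h=-14: full span → s += -14 → s = 14.0000
seg 3 [106.3°–145.9°] dwell: s stays 14.0000
seg 4 [145.9°–360°] cycloidal, h=17: θ=349.5° here. β=203.6, B=214.1. 17·(0.9510 − sin(2π·0.9510)/(2π)) = 16.9869 → s = 30.9869

30.9869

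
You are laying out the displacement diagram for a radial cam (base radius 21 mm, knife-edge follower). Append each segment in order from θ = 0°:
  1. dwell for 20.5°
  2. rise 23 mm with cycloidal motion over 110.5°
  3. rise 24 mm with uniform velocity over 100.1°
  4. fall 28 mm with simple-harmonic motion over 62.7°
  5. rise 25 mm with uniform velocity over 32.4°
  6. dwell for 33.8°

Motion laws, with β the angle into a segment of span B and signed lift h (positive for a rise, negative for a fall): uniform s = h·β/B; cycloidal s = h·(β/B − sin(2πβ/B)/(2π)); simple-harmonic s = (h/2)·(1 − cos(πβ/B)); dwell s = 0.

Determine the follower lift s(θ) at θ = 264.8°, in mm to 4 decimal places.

seg 1 [0°–20.5°] dwell: s stays 0.0000
seg 2 [20.5°–131°] cycloidal, h=23: full span → s += 23 → s = 23.0000
seg 3 [131°–231.1°] uniform, h=24: full span → s += 24 → s = 47.0000
seg 4 [231.1°–293.8°] simple-harmonic, h=-28: θ=264.8° here. β=33.7, B=62.7. -28/2·(1 − cos(π·0.5375)) = -15.6447 → s = 31.3553

31.3553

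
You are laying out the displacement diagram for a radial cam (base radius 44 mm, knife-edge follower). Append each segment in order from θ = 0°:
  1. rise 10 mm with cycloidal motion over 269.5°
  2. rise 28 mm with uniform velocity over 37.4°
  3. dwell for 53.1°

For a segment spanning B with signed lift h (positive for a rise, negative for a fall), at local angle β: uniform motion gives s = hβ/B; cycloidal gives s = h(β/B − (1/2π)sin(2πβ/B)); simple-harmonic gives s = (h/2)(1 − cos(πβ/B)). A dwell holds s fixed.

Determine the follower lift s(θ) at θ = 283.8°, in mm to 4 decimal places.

seg 1 [0°–269.5°] cycloidal, h=10: full span → s += 10 → s = 10.0000
seg 2 [269.5°–306.9°] uniform, h=28: θ=283.8° here. β=14.3, B=37.4. 28·14.3/37.4 = 10.7059 → s = 20.7059

20.7059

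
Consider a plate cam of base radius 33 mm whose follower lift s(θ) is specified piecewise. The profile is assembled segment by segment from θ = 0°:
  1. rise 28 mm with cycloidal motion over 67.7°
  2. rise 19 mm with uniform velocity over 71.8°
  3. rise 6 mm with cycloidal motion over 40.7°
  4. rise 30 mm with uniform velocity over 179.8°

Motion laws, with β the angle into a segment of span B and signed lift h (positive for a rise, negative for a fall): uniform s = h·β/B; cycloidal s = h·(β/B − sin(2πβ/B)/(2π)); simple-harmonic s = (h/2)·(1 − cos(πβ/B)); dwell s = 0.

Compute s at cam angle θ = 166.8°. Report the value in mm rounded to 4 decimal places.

seg 1 [0°–67.7°] cycloidal, h=28: full span → s += 28 → s = 28.0000
seg 2 [67.7°–139.5°] uniform, h=19: full span → s += 19 → s = 47.0000
seg 3 [139.5°–180.2°] cycloidal, h=6: θ=166.8° here. β=27.3, B=40.7. 6·(0.6708 − sin(2π·0.6708)/(2π)) = 4.8636 → s = 51.8636

51.8636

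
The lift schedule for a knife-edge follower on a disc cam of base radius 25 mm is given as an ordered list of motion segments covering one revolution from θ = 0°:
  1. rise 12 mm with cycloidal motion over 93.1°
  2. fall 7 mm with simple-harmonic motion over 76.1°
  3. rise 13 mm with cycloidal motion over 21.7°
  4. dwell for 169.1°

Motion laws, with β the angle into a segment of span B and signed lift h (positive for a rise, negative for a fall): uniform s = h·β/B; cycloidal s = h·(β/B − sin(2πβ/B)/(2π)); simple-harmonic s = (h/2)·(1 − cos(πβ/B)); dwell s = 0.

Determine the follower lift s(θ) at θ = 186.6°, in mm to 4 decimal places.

seg 1 [0°–93.1°] cycloidal, h=12: full span → s += 12 → s = 12.0000
seg 2 [93.1°–169.2°] simple-harmonic, h=-7: full span → s += -7 → s = 5.0000
seg 3 [169.2°–190.9°] cycloidal, h=13: θ=186.6° here. β=17.4, B=21.7. 13·(0.8018 − sin(2π·0.8018)/(2π)) = 12.3842 → s = 17.3842

17.3842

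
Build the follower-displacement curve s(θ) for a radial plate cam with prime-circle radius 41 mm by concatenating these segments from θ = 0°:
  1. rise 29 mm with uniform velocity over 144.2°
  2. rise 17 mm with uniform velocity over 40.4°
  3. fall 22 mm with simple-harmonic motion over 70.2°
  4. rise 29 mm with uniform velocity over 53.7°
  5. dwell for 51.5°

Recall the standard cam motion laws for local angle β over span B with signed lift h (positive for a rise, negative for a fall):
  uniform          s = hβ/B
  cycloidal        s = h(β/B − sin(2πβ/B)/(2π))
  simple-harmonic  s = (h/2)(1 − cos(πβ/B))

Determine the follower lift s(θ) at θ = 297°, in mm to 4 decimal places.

seg 1 [0°–144.2°] uniform, h=29: full span → s += 29 → s = 29.0000
seg 2 [144.2°–184.6°] uniform, h=17: full span → s += 17 → s = 46.0000
seg 3 [184.6°–254.8°] simple-harmonic, h=-22: full span → s += -22 → s = 24.0000
seg 4 [254.8°–308.5°] uniform, h=29: θ=297° here. β=42.2, B=53.7. 29·42.2/53.7 = 22.7896 → s = 46.7896

46.7896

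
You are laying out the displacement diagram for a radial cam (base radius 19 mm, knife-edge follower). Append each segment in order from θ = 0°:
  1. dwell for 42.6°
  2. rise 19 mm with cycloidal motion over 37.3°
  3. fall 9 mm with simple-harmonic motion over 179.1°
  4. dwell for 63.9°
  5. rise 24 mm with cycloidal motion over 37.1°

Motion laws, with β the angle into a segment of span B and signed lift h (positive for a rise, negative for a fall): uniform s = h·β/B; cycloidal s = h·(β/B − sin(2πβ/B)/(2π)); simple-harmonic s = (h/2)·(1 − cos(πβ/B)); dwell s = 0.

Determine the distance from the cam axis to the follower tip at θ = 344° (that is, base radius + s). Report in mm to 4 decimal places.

seg 1 [0°–42.6°] dwell: s stays 0.0000
seg 2 [42.6°–79.9°] cycloidal, h=19: full span → s += 19 → s = 19.0000
seg 3 [79.9°–259°] simple-harmonic, h=-9: full span → s += -9 → s = 10.0000
seg 4 [259°–322.9°] dwell: s stays 10.0000
seg 5 [322.9°–360°] cycloidal, h=24: θ=344° here. β=21.1, B=37.1. 24·(0.5687 − sin(2π·0.5687)/(2π)) = 15.2484 → s = 25.2484
radial distance = base radius + s = 19 + 25.2484 = 44.2484

44.2484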